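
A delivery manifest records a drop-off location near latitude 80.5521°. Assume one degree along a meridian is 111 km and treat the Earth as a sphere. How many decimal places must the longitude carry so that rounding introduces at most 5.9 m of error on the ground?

At 80.5521° one degree of longitude covers 111000 × cos 80.5521° ≈ 111000 × 0.1642 ≈ 18220.7 m.
Rounding to N decimal places gives at most 0.5 × 10⁻ᴺ degrees of error, i.e. 0.5 × 10⁻ᴺ × 18220.7 m.
Setting 9110.36 × 10⁻ᴺ ≤ 5.9 gives 10ᴺ ≥ 1544, i.e. N ≥ 3.19.
N = 3 would give 9.11 m (too coarse); N = 4 gives 0.911 m ≤ 5.9 m.

4 decimal places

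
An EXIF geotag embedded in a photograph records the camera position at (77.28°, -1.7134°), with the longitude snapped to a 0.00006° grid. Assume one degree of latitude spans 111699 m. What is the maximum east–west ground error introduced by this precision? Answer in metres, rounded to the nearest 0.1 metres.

With a 0.00006° grid the true value lies within half a step, ±0.00006°/2 = ±3e-05°, of the stored one.
At latitude 77.28° a degree of longitude spans 111699 m × cos 77.28° = 111699 × 0.2202 ≈ 24594.6 m.
So at most 3e-05° × 24594.6 ≈ 0.737839 m east–west.

0.7 metres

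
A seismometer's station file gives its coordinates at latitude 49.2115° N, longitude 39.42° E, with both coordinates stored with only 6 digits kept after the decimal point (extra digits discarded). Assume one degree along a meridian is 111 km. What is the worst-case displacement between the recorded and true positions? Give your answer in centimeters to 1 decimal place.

13.3 centimeters

Truncating at 6 decimal places can drop up to a full unit in the last place, so each coordinate may be off by as much as 1e-06°.
Latitude error → 1e-06 × 111000 = 0.111 m along the meridian.
East–west component at 49.2115°: 1e-06° × 111000 × cos 49.2115° ≈ 1e-06 × 72512.8 ≈ 0.0725128 m.
Worst case both components are at the extreme and orthogonal: √(0.111² + 0.0725128²) ≈ 0.132586 m.
That is 0.132586 m = 13.259 cm.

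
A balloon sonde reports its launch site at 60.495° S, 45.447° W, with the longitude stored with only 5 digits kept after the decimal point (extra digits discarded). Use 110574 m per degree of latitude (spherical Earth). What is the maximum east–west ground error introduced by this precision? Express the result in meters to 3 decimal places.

Truncating at 5 decimal places can drop up to a full unit in the last place, so the longitude may be off by as much as 1e-05°.
At latitude 60.495° a degree of longitude spans 110574 m × cos 60.495° = 110574 × 0.4925 ≈ 54457.6 m.
So at most 1e-05° × 54457.6 ≈ 0.544576 m east–west.

0.545 meters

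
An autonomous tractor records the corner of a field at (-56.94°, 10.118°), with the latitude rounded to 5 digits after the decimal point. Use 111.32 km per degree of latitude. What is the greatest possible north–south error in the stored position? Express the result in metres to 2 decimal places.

Rounding to 5 decimal places leaves the latitude within ±5e-06° of the true value.
Along the meridian that is 5e-06° × 111320 m/° = 0.5566 m.

0.56 metres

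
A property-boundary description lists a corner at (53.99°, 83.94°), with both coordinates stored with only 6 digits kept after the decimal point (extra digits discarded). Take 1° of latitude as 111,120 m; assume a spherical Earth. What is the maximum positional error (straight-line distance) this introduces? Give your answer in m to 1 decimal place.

0.1 m

Truncating at 6 decimal places can drop up to a full unit in the last place, so each coordinate may be off by as much as 1e-06°.
Latitude error → 1e-06 × 111120 = 0.11112 m along the meridian.
E–W at 53.99°: 1e-06° × 111120 × cos 53.99° = 1e-06 × 111120 × 0.5879 ≈ 0.0653304 m.
Combining orthogonally: (0.11112² + 0.0653304²)^½ ≈ 0.128902 m.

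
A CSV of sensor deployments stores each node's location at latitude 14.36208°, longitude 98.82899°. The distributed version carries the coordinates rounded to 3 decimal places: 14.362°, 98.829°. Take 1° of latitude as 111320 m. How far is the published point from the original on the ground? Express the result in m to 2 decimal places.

8.97 m

The latitude changed by +0.00008° and the longitude by -0.00001°.
N–S: 0.00008° × 111320 m/° = 8.9056 m.
E–W at 14.362°: -0.00001° × 111320 × cos 14.362° = -0.00001 × 111320 × 0.9687 ≈ -1.07841 m.
Distance: √(8.9056² + 1.07841²) ≈ 8.97066 m.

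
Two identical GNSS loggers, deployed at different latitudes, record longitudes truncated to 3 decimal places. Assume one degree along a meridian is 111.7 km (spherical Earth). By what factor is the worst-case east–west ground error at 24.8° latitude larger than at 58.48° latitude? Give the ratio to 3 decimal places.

1.736

Truncating at 3 decimal places can drop up to a full unit in the last place, so the longitude may be off by as much as 0.001°.
At 24.8°: 0.001° × 111700 × cos 24.8° = 0.001 × 111700 × 0.9078 ≈ 101.4 m.
At 58.48°: 0.001° × 111700 × cos 58.48° = 0.001 × 111700 × 0.5228 ≈ 58.396 m.
The ratio reduces to cos 24.8° / cos 58.48° = 0.9078/0.5228 ≈ 1.7364.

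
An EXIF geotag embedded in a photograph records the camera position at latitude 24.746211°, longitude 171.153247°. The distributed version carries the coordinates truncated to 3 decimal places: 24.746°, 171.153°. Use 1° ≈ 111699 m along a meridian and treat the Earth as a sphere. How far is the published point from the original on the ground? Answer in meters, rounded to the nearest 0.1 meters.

34.4 meters

Δlat = 24.746211 − 24.746 = +0.000211°; Δlon = 171.153247 − 171.153 = +0.000247°.
N–S: 0.000211° × 111699 m/° = 23.5685 m.
E–W at 24.746°: 0.000247° × 111699 × cos 24.746° = 0.000247 × 111699 × 0.9082 ≈ 25.0562 m.
Combined displacement = (23.5685² + 25.0562²)^½ ≈ 34.3989 m.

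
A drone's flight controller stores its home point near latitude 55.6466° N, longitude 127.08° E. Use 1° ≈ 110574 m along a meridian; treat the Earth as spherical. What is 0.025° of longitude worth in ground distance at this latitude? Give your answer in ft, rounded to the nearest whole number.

One degree of longitude here spans 110574 × cos 55.6466° = 110574 × 0.5643 ≈ 62396.4 m; 0.025° of that is 1559.91 m.
In feet: 1559.91 m ÷ 0.3048 ≈ 5117.8 ft.

5118 ft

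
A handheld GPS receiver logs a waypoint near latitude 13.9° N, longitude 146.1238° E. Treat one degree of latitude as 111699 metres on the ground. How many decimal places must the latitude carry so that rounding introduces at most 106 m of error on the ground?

One degree of latitude covers 111699 m.
N decimal places → at most half a unit in the last place, 0.5 × 10⁻ᴺ° = 111699/2 × 10⁻ᴺ m.
Need 0.5 × 111699 × 10⁻ᴺ ≤ 106 → 10⁻ᴺ ≤ 1.898e-03, so N ≥ 2.72.
So 3 decimal places suffice (55.8 m); 2 would allow up to 558 m.

3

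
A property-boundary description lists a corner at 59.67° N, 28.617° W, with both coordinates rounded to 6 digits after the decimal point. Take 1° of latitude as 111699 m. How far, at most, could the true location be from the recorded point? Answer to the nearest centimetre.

6 centimetres

Rounding to 6 decimal places leaves each coordinate within ±5e-07° of the true value.
N–S: 5e-07° × 111699 m/° = 0.0558495 m.
E–W at 59.67°: 5e-07° × 111699 × cos 59.67° = 5e-07 × 111699 × 0.5050 ≈ 0.0282029 m.
The two errors are perpendicular, so the maximum displacement is √(0.0558495² + 0.0282029²) ≈ 0.0625665 m.
That is 0.0625665 m = 6.2567 cm.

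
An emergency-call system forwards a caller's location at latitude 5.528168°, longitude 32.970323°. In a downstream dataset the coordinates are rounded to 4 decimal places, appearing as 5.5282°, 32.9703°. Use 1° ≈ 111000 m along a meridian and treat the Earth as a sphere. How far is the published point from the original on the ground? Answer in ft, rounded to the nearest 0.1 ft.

14.3 ft

Δlat = 5.528168 − 5.5282 = -0.000032°; Δlon = 32.970323 − 32.9703 = +0.000023°.
North–south shift: -0.000032 × 111000 = -3.552 m.
E–W at 5.5282°: 0.000023° × 111000 × cos 5.5282° = 0.000023 × 111000 × 0.9953 ≈ 2.54113 m.
Combined displacement = (3.552² + 2.54113²)^½ ≈ 4.36738 m.
Converting: 4.36738 m × 3.2808 ft/m ≈ 14.329 ft.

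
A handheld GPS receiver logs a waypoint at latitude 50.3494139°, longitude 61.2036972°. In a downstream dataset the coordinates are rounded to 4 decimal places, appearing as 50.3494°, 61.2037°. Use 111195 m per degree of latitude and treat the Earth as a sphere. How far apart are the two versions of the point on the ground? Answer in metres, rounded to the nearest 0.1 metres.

1.6 metres

The latitude changed by +0.0000139° and the longitude by -0.0000028°.
North–south shift: 0.0000139 × 111195 = 1.54561 m.
E–W at 50.3494°: -0.0000028° × 111195 × cos 50.3494° = -0.0000028 × 111195 × 0.6381 ≈ -0.198671 m.
Distance: √(1.54561² + 0.198671²) ≈ 1.55833 m.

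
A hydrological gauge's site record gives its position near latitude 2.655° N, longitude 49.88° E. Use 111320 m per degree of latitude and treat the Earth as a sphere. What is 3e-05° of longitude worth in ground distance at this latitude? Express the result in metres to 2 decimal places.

3.34 metres

At 2.655° a degree of longitude is 111320 × cos 2.655° ≈ 111201 m, so 3e-05° corresponds to 3.33602 m.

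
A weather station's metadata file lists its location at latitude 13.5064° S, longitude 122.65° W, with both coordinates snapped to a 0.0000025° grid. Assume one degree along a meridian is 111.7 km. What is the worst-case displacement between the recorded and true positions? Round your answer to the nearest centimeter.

With a 0.0000025° grid the true value lies within half a step, ±0.0000025°/2 = ±1.25e-06°, of the stored one.
N–S: 1.25e-06° × 111700 m/° = 0.139625 m.
East–west component at 13.5064°: 1.25e-06° × 111700 × cos 13.5064° ≈ 1.25e-06 × 108611 ≈ 0.135764 m.
Worst case both components are at the extreme and orthogonal: √(0.139625² + 0.135764²) ≈ 0.194748 m.
That is 0.194748 m = 19.475 cm.

19 centimeters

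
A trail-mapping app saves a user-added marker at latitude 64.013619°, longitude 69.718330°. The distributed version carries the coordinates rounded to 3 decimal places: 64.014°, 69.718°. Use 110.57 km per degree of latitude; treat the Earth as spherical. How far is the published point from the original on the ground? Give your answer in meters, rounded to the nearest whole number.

The latitude changed by -0.000381° and the longitude by +0.000330°.
North–south shift: -0.000381 × 110570 = -42.1272 m.
East–west at this latitude: 0.000330° × 110570 × cos 64.014° ≈ 0.000330 × 48446.4 = 15.9873 m.
Combined displacement = (42.1272² + 15.9873²)^½ ≈ 45.0588 m.

45 meters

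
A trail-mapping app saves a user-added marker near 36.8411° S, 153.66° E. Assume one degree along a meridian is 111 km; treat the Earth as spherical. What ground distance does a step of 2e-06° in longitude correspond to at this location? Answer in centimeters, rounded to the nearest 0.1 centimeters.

2e-06° of longitude at 36.8411° is 2e-06 × 111000 × cos 36.8411° ≈ 2e-06 × 88833.5 = 0.177667 m.
That is 0.177667 m = 17.767 cm.

17.8 centimeters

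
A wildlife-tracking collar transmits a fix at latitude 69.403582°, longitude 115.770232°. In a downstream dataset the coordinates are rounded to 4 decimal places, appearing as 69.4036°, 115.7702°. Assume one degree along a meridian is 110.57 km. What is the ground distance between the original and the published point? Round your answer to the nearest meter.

Δlat = 69.403582 − 69.4036 = -0.000018°; Δlon = 115.770232 − 115.7702 = +0.000032°.
North–south shift: -0.000018 × 110570 = -1.99026 m.
East–west at this latitude: 0.000032° × 110570 × cos 69.4036° ≈ 0.000032 × 38896.6 = 1.24469 m.
Distance: √(1.99026² + 1.24469²) ≈ 2.34742 m.

2 meters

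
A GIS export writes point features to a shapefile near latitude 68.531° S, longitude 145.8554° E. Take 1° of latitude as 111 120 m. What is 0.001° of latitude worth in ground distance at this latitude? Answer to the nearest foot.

Along a meridian 0.001° is 0.001 × 111120 = 111.12 m.
Converting: 111.12 m × 3.2808 ft/m ≈ 364.57 ft.

365 feet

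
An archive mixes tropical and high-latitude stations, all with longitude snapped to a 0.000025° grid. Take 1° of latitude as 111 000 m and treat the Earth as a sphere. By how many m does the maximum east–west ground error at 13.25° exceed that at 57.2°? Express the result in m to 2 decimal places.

0.60 m

With a 0.000025° grid the true value lies within half a step, ±0.000025°/2 = ±1.25e-05°, of the stored one.
At 13.25°: 1.25e-05° × 111000 × cos 13.25° = 1.25e-05 × 111000 × 0.9734 ≈ 1.3506 m.
At 57.2°: 1.25e-05° × 111000 × cos 57.2° = 1.25e-05 × 111000 × 0.5417 ≈ 0.75162 m.
Difference: 1.3506 − 0.75162 = 0.59894 m.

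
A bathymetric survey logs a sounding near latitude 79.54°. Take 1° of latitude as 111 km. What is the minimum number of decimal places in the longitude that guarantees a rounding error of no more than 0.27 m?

5 decimal places

At 79.54° one degree of longitude covers 111000 × cos 79.54° ≈ 111000 × 0.1815 ≈ 20151.9 m.
N decimal places → at most half a unit in the last place, 0.5 × 10⁻ᴺ° = 20151.9/2 × 10⁻ᴺ m.
Need 0.5 × 20151.9 × 10⁻ᴺ ≤ 0.27 → 10⁻ᴺ ≤ 2.680e-05, so N ≥ 4.57.
At 4 places the error can reach 1.01 m, but 5 places keeps it to 0.101 m.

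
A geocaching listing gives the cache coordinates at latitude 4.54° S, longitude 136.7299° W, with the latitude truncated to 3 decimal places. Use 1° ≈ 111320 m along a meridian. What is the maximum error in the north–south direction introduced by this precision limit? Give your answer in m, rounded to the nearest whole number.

Truncating at 3 decimal places can drop up to a full unit in the last place, so the latitude may be off by as much as 0.001°.
Along the meridian that is 0.001° × 111320 m/° = 111.32 m.

111 m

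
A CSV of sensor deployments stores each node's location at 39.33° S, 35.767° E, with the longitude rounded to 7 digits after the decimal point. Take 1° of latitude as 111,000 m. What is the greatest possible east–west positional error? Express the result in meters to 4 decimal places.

0.0043 meters

Rounding to 7 decimal places leaves the longitude within ±5e-08° of the true value.
Parallels shrink by cos φ, so at 39.33° a degree of longitude is 111000 × 0.7735 ≈ 85859.4 m.
Maximum E–W displacement: 5e-08 × 85859.4 = 0.00429297 m.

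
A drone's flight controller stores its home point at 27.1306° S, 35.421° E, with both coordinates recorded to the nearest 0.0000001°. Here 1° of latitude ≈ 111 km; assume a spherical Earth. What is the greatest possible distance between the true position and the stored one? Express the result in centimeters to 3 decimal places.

Rounding to 7 decimal places leaves each coordinate within ±5e-08° of the true value.
North–south component: 5e-08° × 111000 = 0.00555 m.
Longitude error → 5e-08 × 111000 × cos 27.1306° = 5e-08 × 111000 × 0.8900 ≈ 0.00493933 m.
Combining orthogonally: (0.00555² + 0.00493933²)^½ ≈ 0.00742964 m.
That is 0.00742964 m = 0.74296 cm.

0.743 centimeters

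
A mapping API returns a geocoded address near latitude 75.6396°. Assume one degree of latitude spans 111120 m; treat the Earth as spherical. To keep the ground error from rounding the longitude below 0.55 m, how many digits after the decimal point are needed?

At 75.6396° one degree of longitude covers 111120 × cos 75.6396° ≈ 111120 × 0.2480 ≈ 27560 m.
N decimal places → at most half a unit in the last place, 0.5 × 10⁻ᴺ° = 27560/2 × 10⁻ᴺ m.
Need 0.5 × 27560 × 10⁻ᴺ ≤ 0.55 → 10⁻ᴺ ≤ 3.991e-05, so N ≥ 4.40.
So 5 decimal places suffice (0.138 m); 4 would allow up to 1.38 m.

5 decimal places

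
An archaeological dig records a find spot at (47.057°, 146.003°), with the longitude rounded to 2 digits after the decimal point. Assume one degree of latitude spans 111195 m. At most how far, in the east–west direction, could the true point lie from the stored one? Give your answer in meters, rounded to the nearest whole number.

Rounding to 2 decimal places leaves the longitude within ±0.005° of the true value.
Parallels shrink by cos φ, so at 47.057° a degree of longitude is 111195 × 0.6813 ≈ 75753.9 m.
Maximum E–W displacement: 0.005 × 75753.9 = 378.769 m.

379 meters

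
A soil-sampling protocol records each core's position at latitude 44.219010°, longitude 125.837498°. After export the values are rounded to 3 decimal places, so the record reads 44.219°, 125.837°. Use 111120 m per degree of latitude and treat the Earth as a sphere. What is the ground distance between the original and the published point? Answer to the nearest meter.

Δlat = 44.219010 − 44.219 = +0.000010°; Δlon = 125.837498 − 125.837 = +0.000498°.
North–south shift: 0.000010 × 111120 = 1.1112 m.
East–west at this latitude: 0.000498° × 111120 × cos 44.219° ≈ 0.000498 × 79637.4 = 39.6594 m.
Hypotenuse of the two orthogonal shifts: √(1.1112² + 39.6594²) = 39.675 m.

40 meters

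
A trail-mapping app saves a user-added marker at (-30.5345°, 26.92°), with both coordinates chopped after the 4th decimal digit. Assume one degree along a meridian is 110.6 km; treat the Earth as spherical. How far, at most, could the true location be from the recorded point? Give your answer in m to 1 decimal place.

Truncating at 4 decimal places can drop up to a full unit in the last place, so each coordinate may be off by as much as 0.0001°.
Latitude error → 0.0001 × 110600 = 11.06 m along the meridian.
East–west component at 30.5345°: 0.0001° × 110600 × cos 30.5345° ≈ 0.0001 × 95262.4 ≈ 9.52624 m.
Combining orthogonally: (11.06² + 9.52624²)^½ ≈ 14.597 m.

14.6 m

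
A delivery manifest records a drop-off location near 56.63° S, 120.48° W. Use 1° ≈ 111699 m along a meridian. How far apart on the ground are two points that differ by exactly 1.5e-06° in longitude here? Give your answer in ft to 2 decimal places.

0.30 ft

1.5e-06° of longitude at 56.63° is 1.5e-06 × 111699 × cos 56.63° ≈ 1.5e-06 × 61439.3 = 0.092159 m.
In feet: 0.092159 m ÷ 0.3048 ≈ 0.30236 ft.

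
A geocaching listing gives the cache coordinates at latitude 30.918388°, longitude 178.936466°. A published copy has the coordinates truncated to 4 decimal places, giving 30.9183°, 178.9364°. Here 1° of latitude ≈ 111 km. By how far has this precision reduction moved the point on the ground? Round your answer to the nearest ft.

38 ft

The latitude changed by +0.000088° and the longitude by +0.000066°.
N–S: 0.000088° × 111000 m/° = 9.768 m.
E–W at 30.9183°: 0.000066° × 111000 × cos 30.9183° = 0.000066 × 111000 × 0.8579 ≈ 6.28498 m.
Combined displacement = (9.768² + 6.28498²)^½ ≈ 11.6153 m.
In feet: 11.6153 m ÷ 0.3048 ≈ 38.108 ft.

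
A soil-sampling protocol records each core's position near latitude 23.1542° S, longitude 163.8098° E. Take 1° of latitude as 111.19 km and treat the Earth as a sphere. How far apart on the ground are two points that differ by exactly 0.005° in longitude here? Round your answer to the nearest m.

At 23.1542° a degree of longitude is 111190 × cos 23.1542° ≈ 102234 m, so 0.005° corresponds to 511.168 m.

511 m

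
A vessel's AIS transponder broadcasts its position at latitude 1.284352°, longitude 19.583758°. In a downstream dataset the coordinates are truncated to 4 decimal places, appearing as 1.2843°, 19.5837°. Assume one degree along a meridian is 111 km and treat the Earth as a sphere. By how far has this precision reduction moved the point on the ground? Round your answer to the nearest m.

9 m

The latitude changed by +0.000052° and the longitude by +0.000058°.
North–south shift: 0.000052 × 111000 = 5.772 m.
E–W at 1.2843°: 0.000058° × 111000 × cos 1.2843° = 0.000058 × 111000 × 0.9997 ≈ 6.43638 m.
Distance: √(5.772² + 6.43638²) ≈ 8.6454 m.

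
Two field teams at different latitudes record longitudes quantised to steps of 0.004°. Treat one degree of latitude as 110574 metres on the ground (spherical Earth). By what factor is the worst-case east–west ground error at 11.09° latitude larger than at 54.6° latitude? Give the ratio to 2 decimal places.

With a 0.004° grid the true value lies within half a step, ±0.004°/2 = ±0.002°, of the stored one.
At 11.09°: 0.002° × 110574 × cos 11.09° = 0.002 × 110574 × 0.9813 ≈ 217.02 m.
Error at 54.6° = 0.002° × 110574 × cos 54.6° ≈ 221.15 × 0.5793 = 128.11 m.
The ratio reduces to cos 11.09° / cos 54.6° = 0.9813/0.5793 ≈ 1.6940.

1.69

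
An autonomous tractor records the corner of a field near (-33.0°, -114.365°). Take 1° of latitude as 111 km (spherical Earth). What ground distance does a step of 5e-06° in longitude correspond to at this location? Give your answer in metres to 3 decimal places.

At 33° a degree of longitude is 111000 × cos 33° ≈ 93092.4 m, so 5e-06° corresponds to 0.465462 m.

0.465 metres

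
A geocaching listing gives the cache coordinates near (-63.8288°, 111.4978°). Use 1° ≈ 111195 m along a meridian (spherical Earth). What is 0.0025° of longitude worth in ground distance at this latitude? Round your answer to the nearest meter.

One degree of longitude here spans 111195 × cos 63.8288° = 111195 × 0.4411 ≈ 49043.1 m; 0.0025° of that is 122.608 m.

123 meters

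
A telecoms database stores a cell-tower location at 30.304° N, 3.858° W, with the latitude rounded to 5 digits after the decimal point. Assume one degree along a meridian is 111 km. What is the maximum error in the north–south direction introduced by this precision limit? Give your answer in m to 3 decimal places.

Rounding to 5 decimal places leaves the latitude within ±5e-06° of the true value.
So the N–S error is at most 5e-06 × 111000 = 0.555 m.

0.555 m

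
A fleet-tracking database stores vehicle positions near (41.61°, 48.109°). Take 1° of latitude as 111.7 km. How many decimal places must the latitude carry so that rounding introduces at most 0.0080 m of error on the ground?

7

One degree of latitude covers 111700 m.
Rounding to N decimal places gives at most 0.5 × 10⁻ᴺ degrees of error, i.e. 0.5 × 10⁻ᴺ × 111700 m.
Need 0.5 × 111700 × 10⁻ᴺ ≤ 0.0080 → 10⁻ᴺ ≤ 1.432e-07, so N ≥ 6.84.
N = 6 would give 0.0558 m (too coarse); N = 7 gives 0.00558 m ≤ 0.0080 m.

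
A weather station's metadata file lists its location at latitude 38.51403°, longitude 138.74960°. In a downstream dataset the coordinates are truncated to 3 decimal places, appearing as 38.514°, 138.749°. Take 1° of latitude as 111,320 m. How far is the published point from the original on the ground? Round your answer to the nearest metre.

52 metres

Δlat = 38.51403 − 38.514 = +0.00003°; Δlon = 138.74960 − 138.749 = +0.00060°.
N–S: 0.00003° × 111320 m/° = 3.3396 m.
East–west at this latitude: 0.00060° × 111320 × cos 38.514° ≈ 0.00060 × 87103 = 52.2618 m.
Distance: √(3.3396² + 52.2618²) ≈ 52.3684 m.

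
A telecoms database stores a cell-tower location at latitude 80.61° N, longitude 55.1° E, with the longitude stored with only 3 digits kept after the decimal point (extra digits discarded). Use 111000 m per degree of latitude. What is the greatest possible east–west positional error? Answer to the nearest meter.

Truncating at 3 decimal places can drop up to a full unit in the last place, so the longitude may be off by as much as 0.001°.
One degree of longitude at 80.61° is 111000 × cos 80.61° ≈ 111000 × 0.1632 = 18110.1 m.
Maximum E–W displacement: 0.001 × 18110.1 = 18.1101 m.

18 meters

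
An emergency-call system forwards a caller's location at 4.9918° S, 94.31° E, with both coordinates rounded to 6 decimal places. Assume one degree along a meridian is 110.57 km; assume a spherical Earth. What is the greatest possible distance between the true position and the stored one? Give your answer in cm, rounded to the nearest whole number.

Rounding to 6 decimal places leaves each coordinate within ±5e-07° of the true value.
North–south component: 5e-07° × 110570 = 0.055285 m.
Longitude error → 5e-07 × 110570 × cos 4.9918° = 5e-07 × 110570 × 0.9962 ≈ 0.0550753 m.
Combining orthogonally: (0.055285² + 0.0550753²)^½ ≈ 0.0780367 m.
That is 0.0780367 m = 7.8037 cm.

8 cm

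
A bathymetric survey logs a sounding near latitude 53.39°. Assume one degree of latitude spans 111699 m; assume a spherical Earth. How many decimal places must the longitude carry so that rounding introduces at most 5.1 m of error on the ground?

4 decimal places

At 53.39° one degree of longitude covers 111699 × cos 53.39° ≈ 111699 × 0.5964 ≈ 66613.4 m.
N decimal places → at most half a unit in the last place, 0.5 × 10⁻ᴺ° = 66613.4/2 × 10⁻ᴺ m.
Need 0.5 × 66613.4 × 10⁻ᴺ ≤ 5.1 → 10⁻ᴺ ≤ 1.531e-04, so N ≥ 3.81.
At 3 places the error can reach 33.3 m, but 4 places keeps it to 3.33 m.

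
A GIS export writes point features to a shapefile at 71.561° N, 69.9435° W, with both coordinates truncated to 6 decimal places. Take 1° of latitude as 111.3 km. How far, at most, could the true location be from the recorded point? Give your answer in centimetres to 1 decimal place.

Truncating at 6 decimal places can drop up to a full unit in the last place, so each coordinate may be off by as much as 1e-06°.
N–S: 1e-06° × 111300 m/° = 0.1113 m.
East–west component at 71.561°: 1e-06° × 111300 × cos 71.561° ≈ 1e-06 × 35203.6 ≈ 0.0352036 m.
The two errors are perpendicular, so the maximum displacement is √(0.1113² + 0.0352036²) ≈ 0.116735 m.
That is 0.116735 m = 11.673 cm.

11.7 centimetres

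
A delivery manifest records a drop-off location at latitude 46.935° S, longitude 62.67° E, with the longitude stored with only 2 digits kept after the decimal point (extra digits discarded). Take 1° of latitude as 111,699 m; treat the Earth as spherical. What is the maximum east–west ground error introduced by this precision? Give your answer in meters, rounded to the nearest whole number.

Truncating at 2 decimal places can drop up to a full unit in the last place, so the longitude may be off by as much as 0.01°.
At latitude 46.935° a degree of longitude spans 111699 m × cos 46.935° = 111699 × 0.6828 ≈ 76271.2 m.
Maximum E–W displacement: 0.01 × 76271.2 = 762.712 m.

763 meters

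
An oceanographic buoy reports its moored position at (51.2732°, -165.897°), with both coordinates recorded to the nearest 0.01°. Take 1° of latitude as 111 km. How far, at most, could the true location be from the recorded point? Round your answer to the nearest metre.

Rounding to 2 decimal places leaves each coordinate within ±0.005° of the true value.
North–south component: 0.005° × 111000 = 555 m.
E–W at 51.2732°: 0.005° × 111000 × cos 51.2732° = 0.005 × 111000 × 0.6256 ≈ 347.212 m.
The two errors are perpendicular, so the maximum displacement is √(555² + 347.212²) ≈ 654.661 m.

655 metres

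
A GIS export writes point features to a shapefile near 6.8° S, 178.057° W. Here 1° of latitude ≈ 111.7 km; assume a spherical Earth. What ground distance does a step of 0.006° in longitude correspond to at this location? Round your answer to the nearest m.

One degree of longitude here spans 111700 × cos 6.8° = 111700 × 0.9930 ≈ 110914 m; 0.006° of that is 665.485 m.

665 m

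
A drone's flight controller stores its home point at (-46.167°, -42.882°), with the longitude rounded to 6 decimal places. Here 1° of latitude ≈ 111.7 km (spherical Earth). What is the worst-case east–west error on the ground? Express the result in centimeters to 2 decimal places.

3.87 centimeters

Rounding to 6 decimal places leaves the longitude within ±5e-07° of the true value.
Parallels shrink by cos φ, so at 46.167° a degree of longitude is 111700 × 0.6926 ≈ 77358.8 m.
East–west error: 5e-07° × 77358.8 m/° ≈ 0.0386794 m.
That is 0.0386794 m = 3.8679 cm.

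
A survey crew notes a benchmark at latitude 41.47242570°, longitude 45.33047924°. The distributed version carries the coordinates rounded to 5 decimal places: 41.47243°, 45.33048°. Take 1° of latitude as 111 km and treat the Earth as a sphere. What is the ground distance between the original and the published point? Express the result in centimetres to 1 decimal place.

48.1 centimetres

Δlat = 41.47242570 − 41.47243 = -0.00000430°; Δlon = 45.33047924 − 45.33048 = -0.00000076°.
N–S: -0.00000430° × 111000 m/° = -0.4773 m.
E–W at 41.4724°: -0.00000076° × 111000 × cos 41.4724° = -0.00000076 × 111000 × 0.7493 ≈ -0.0632088 m.
Distance: √(0.4773² + 0.0632088²) ≈ 0.481467 m.
That is 0.481467 m = 48.147 cm.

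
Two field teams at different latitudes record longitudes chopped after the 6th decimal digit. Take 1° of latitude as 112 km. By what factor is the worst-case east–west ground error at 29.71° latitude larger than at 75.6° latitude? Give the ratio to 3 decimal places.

3.492

Truncating at 6 decimal places can drop up to a full unit in the last place, so the longitude may be off by as much as 1e-06°.
At 29.71°: 1e-06° × 112000 × cos 29.71° = 1e-06 × 112000 × 0.8685 ≈ 0.097277 m.
At 75.6°: 1e-06° × 112000 × cos 75.6° = 1e-06 × 112000 × 0.2487 ≈ 0.027853 m.
The ratio reduces to cos 29.71° / cos 75.6° = 0.8685/0.2487 ≈ 3.4925.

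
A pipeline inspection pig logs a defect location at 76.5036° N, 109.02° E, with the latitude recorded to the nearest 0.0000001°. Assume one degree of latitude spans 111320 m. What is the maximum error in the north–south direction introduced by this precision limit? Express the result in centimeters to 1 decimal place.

0.6 centimeters

Rounding to 7 decimal places leaves the latitude within ±5e-08° of the true value.
North–south distance: 5e-08° × 111320 m/° = 0.005566 m.
That is 0.005566 m = 0.5566 cm.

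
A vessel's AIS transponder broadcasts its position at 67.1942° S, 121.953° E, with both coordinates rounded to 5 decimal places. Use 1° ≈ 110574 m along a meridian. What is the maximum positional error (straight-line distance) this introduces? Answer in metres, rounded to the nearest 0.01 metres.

0.59 metres

Rounding to 5 decimal places leaves each coordinate within ±5e-06° of the true value.
Latitude error → 5e-06 × 110574 = 0.55287 m along the meridian.
East–west component at 67.1942°: 5e-06° × 110574 × cos 67.1942° ≈ 5e-06 × 42859.5 ≈ 0.214297 m.
Combining orthogonally: (0.55287² + 0.214297²)^½ ≈ 0.592949 m.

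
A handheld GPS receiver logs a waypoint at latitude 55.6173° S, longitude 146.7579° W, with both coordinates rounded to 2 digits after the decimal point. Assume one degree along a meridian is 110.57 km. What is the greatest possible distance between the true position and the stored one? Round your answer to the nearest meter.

635 meters

Rounding to 2 decimal places leaves each coordinate within ±0.005° of the true value.
Latitude error → 0.005 × 110570 = 552.85 m along the meridian.
Longitude error → 0.005 × 110570 × cos 55.6173° = 0.005 × 110570 × 0.5647 ≈ 312.204 m.
Worst case both components are at the extreme and orthogonal: √(552.85² + 312.204²) ≈ 634.913 m.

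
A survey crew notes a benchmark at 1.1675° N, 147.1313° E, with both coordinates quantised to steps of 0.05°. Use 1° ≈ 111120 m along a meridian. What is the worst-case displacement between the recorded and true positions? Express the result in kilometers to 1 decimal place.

With a 0.05° grid the true value lies within half a step, ±0.05°/2 = ±0.025°, of the stored one.
North–south component: 0.025° × 111120 = 2778 m.
East–west component at 1.1675°: 0.025° × 111120 × cos 1.1675° ≈ 0.025 × 111097 ≈ 2777.42 m.
The two errors are perpendicular, so the maximum displacement is √(2778² + 2777.42²) ≈ 3928.28 m.
That is 3928.28 m = 3.9283 km.

3.9 kilometers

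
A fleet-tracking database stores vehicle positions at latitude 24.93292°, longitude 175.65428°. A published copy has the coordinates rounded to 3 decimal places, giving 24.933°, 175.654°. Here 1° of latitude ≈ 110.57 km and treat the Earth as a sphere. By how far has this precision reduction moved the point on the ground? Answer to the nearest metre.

The latitude changed by -0.00008° and the longitude by +0.00028°.
N–S: -0.00008° × 110570 m/° = -8.8456 m.
E–W at 24.933°: 0.00028° × 110570 × cos 24.933° = 0.00028 × 110570 × 0.9068 ≈ 28.0742 m.
Hypotenuse of the two orthogonal shifts: √(8.8456² + 28.0742²) = 29.4348 m.

29 metres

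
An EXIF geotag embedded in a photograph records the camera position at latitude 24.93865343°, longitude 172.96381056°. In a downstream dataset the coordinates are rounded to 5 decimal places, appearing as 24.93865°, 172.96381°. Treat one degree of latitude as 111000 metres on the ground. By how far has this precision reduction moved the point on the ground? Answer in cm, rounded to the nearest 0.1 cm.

38.5 cm

Δlat = 24.93865343 − 24.93865 = +0.00000343°; Δlon = 172.96381056 − 172.96381 = +0.00000056°.
North–south shift: 0.00000343 × 111000 = 0.38073 m.
E–W at 24.9386°: 0.00000056° × 111000 × cos 24.9386° = 0.00000056 × 111000 × 0.9068 ≈ 0.0563642 m.
Combined displacement = (0.38073² + 0.0563642²)^½ ≈ 0.38488 m.
That is 0.38488 m = 38.488 cm.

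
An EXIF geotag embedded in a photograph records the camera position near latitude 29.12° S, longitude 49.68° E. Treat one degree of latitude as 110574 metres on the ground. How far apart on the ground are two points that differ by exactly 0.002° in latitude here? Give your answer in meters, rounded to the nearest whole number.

221 meters

0.002° × 110574 m/° = 221.148 m.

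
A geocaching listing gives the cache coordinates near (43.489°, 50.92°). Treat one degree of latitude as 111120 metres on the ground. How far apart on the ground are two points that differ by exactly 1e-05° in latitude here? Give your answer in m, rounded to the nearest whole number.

1e-05° × 111120 m/° = 1.1112 m.

1 m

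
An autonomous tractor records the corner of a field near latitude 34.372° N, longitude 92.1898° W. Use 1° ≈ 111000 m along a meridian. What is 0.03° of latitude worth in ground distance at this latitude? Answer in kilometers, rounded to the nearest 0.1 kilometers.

3.3 kilometers

Along a meridian 0.03° is 0.03 × 111000 = 3330 m.
That is 3330 m = 3.33 km.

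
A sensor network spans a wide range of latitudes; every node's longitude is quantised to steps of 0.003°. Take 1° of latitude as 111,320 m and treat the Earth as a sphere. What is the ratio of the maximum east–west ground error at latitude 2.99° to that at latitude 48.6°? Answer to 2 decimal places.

With a 0.003° grid the true value lies within half a step, ±0.003°/2 = ±0.0015°, of the stored one.
Error at 2.99° = 0.0015° × 111320 × cos 2.99° ≈ 166.98 × 0.9986 = 166.75 m.
At 48.6°: 0.0015° × 111320 × cos 48.6° = 0.0015 × 111320 × 0.6613 ≈ 110.43 m.
Ratio: 166.75 / 110.43 = cos 2.99° / cos 48.6° ≈ 1.5101.

1.51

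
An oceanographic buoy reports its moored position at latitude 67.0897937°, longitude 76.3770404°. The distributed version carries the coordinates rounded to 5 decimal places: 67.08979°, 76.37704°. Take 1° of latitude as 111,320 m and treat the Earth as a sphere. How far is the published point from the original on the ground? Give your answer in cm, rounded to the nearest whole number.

41 cm

Δlat = 67.0897937 − 67.08979 = +0.0000037°; Δlon = 76.3770404 − 76.37704 = +0.0000004°.
North–south shift: 0.0000037 × 111320 = 0.411884 m.
East–west at this latitude: 0.0000004° × 111320 × cos 67.0898° ≈ 0.0000004 × 43335.6 = 0.0173342 m.
Distance: √(0.411884² + 0.0173342²) ≈ 0.412249 m.
That is 0.412249 m = 41.225 cm.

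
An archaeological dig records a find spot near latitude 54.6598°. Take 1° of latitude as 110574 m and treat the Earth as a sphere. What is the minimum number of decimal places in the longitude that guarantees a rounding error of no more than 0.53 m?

5

At 54.6598° one degree of longitude covers 110574 × cos 54.6598° ≈ 110574 × 0.5784 ≈ 63959.3 m.
Rounding to N decimal places gives at most 0.5 × 10⁻ᴺ degrees of error, i.e. 0.5 × 10⁻ᴺ × 63959.3 m.
Setting 31979.7 × 10⁻ᴺ ≤ 0.53 gives 10ᴺ ≥ 6.034e+04, i.e. N ≥ 4.78.
N = 4 would give 3.2 m (too coarse); N = 5 gives 0.32 m ≤ 0.53 m.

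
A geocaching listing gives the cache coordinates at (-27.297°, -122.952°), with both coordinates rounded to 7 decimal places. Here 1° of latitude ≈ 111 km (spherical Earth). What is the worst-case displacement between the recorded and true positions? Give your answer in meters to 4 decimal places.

0.0074 meters

Rounding to 7 decimal places leaves each coordinate within ±5e-08° of the true value.
Latitude error → 5e-08 × 111000 = 0.00555 m along the meridian.
Longitude error → 5e-08 × 111000 × cos 27.297° = 5e-08 × 111000 × 0.8886 ≈ 0.00493196 m.
The two errors are perpendicular, so the maximum displacement is √(0.00555² + 0.00493196²) ≈ 0.00742474 m.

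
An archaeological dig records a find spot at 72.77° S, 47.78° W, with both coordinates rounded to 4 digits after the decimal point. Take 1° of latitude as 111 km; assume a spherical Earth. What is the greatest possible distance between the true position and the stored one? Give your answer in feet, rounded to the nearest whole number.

Rounding to 4 decimal places leaves each coordinate within ±5e-05° of the true value.
Latitude error → 5e-05 × 111000 = 5.55 m along the meridian.
Longitude error → 5e-05 × 111000 × cos 72.77° = 5e-05 × 111000 × 0.2962 ≈ 1.64396 m.
Worst case both components are at the extreme and orthogonal: √(5.55² + 1.64396²) ≈ 5.78836 m.
In feet: 5.78836 m ÷ 0.3048 ≈ 18.991 ft.

19 feet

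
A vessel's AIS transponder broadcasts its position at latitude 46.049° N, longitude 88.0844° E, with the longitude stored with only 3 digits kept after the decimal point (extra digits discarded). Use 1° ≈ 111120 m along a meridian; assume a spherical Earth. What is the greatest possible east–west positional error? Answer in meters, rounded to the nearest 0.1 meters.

Truncating at 3 decimal places can drop up to a full unit in the last place, so the longitude may be off by as much as 0.001°.
One degree of longitude at 46.049° is 111120 × cos 46.049° ≈ 111120 × 0.6940 = 77122.1 m.
Maximum E–W displacement: 0.001 × 77122.1 = 77.1221 m.

77.1 meters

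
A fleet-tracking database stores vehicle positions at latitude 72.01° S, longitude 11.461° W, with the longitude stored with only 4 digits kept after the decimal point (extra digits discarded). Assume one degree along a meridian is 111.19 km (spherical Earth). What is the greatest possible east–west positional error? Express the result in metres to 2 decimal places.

3.43 metres

Truncating at 4 decimal places can drop up to a full unit in the last place, so the longitude may be off by as much as 0.0001°.
Parallels shrink by cos φ, so at 72.01° a degree of longitude is 111190 × 0.3089 ≈ 34341.1 m.
Maximum E–W displacement: 0.0001 × 34341.1 = 3.43411 m.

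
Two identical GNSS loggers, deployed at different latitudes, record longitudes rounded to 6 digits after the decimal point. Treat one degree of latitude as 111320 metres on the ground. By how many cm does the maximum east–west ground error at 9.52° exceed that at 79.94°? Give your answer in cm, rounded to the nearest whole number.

Rounding to 6 decimal places leaves the longitude within ±5e-07° of the true value.
At 9.52°: 5e-07° × 111320 × cos 9.52° = 5e-07 × 111320 × 0.9862 ≈ 0.054893 m.
At 79.94°: 5e-07° × 111320 × cos 79.94° = 5e-07 × 111320 × 0.1747 ≈ 0.0097227 m.
Difference: 0.054893 − 0.0097227 = 0.045171 m.
That is 0.0451708 m = 4.5171 cm.

5 cm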